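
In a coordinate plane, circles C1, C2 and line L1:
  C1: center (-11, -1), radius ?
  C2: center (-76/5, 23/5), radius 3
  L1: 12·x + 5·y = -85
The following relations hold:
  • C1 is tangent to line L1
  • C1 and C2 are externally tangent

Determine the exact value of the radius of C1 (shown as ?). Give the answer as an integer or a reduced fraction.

4

1. [C1‖L1]  r_C1² − 16 = 0  ⇒  r_C1 = 4 (r>0 drops 1)
2. [ext C1·C2]  r_C1² + 6r_C1 − 40 = 0  ⇒  r_C1 = 4 (r>0 drops 1)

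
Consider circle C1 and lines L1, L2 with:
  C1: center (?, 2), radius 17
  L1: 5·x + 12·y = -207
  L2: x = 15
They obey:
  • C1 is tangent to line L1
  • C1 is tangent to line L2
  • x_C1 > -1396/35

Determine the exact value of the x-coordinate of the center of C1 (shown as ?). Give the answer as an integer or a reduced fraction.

-2

1. [C1‖L1]  x_C1² + (462/5)x_C1 + 904/5 = 0  ⇒  x_C1 = -452/5 or -2
2. [C1‖L2]  x_C1² − 30x_C1 − 64 = 0  ⇒  x_C1 = -2 or 32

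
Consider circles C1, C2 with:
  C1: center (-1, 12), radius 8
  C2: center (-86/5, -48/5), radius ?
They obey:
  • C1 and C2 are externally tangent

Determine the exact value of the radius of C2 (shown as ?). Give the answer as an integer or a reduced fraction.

1. [ext C1·C2]  r_C2² + 16r_C2 − 665 = 0  ⇒  r_C2 = 19 (r>0 drops 1)

19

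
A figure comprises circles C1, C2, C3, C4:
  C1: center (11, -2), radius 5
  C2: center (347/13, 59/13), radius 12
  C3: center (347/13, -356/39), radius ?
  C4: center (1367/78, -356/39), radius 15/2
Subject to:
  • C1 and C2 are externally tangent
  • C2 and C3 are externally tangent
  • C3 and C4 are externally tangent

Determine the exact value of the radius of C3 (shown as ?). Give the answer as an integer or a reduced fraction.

5/3

1. [ext C2·C3]  r_C3² + 24r_C3 − 385/9 = 0  ⇒  r_C3 = 5/3 (r>0 drops 1)
2. [ext C3·C4]  r_C3² + 15r_C3 − 250/9 = 0  ⇒  r_C3 = 5/3 (r>0 drops 1)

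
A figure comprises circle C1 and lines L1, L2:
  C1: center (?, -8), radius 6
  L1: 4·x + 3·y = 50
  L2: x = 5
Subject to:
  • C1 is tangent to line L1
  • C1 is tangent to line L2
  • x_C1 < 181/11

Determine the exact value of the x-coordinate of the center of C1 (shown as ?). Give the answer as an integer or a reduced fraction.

11

1. [C1‖L1]  x_C1² − 37x_C1 + 286 = 0  ⇒  x_C1 = 11 or 26
2. [C1‖L2]  x_C1² − 10x_C1 − 11 = 0  ⇒  x_C1 = -1 or 11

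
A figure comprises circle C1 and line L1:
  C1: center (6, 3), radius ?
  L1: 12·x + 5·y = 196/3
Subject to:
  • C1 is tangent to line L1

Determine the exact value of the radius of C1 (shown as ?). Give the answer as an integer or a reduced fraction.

5/3

1. [C1‖L1]  r_C1² − 25/9 = 0  ⇒  r_C1 = 5/3 (r>0 drops 1)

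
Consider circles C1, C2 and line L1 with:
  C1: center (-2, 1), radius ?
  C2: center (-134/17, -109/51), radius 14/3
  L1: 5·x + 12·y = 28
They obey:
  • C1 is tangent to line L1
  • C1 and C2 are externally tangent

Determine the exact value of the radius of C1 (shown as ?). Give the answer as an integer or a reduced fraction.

2

1. [C1‖L1]  r_C1² − 4 = 0  ⇒  r_C1 = 2 (r>0 drops 1)
2. [ext C1·C2]  r_C1² + (28/3)r_C1 − 68/3 = 0  ⇒  r_C1 = 2 (r>0 drops 1)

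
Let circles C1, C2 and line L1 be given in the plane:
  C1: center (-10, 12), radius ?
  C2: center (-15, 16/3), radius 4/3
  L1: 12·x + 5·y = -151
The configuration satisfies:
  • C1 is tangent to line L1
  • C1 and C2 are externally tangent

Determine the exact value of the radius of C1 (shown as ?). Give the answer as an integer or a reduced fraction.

1. [C1‖L1]  r_C1² − 49 = 0  ⇒  r_C1 = 7 (r>0 drops 1)
2. [ext C1·C2]  r_C1² + (8/3)r_C1 − 203/3 = 0  ⇒  r_C1 = 7 (r>0 drops 1)

7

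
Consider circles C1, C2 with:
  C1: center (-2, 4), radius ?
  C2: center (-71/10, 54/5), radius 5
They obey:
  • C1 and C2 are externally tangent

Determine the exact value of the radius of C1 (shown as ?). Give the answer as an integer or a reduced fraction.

7/2

1. [ext C1·C2]  r_C1² + 10r_C1 − 189/4 = 0  ⇒  r_C1 = 7/2 (r>0 drops 1)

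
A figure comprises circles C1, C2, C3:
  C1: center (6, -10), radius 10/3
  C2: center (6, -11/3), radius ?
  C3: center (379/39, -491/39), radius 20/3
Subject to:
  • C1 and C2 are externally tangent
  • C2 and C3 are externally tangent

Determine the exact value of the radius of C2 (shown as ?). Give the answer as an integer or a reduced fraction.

3

1. [ext C1·C2]  r_C2² + (20/3)r_C2 − 29 = 0  ⇒  r_C2 = 3 (r>0 drops 1)
2. [ext C2·C3]  r_C2² + (40/3)r_C2 − 49 = 0  ⇒  r_C2 = 3 (r>0 drops 1)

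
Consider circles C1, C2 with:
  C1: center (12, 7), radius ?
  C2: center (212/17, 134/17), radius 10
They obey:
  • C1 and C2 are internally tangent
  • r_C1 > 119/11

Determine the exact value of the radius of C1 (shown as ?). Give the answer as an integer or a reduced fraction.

1. [int C1,C2]  r_C1² − 20r_C1 + 99 = 0  ⇒  r_C1 = 9 or 11
2. given r_C1 > 119/11: keep 11

11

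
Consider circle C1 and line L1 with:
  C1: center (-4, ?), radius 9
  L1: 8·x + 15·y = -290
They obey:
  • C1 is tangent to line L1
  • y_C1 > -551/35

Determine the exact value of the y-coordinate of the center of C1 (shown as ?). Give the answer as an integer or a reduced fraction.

1. [C1‖L1]  y_C1² + (172/5)y_C1 + 959/5 = 0  ⇒  y_C1 = -137/5 or -7
2. given y_C1 > -551/35: keep -7

-7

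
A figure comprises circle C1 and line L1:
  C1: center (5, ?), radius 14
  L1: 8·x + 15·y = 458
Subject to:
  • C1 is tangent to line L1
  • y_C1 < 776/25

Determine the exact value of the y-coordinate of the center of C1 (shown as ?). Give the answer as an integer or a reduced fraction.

1. [C1‖L1]  y_C1² − (836/15)y_C1 + 2624/5 = 0  ⇒  y_C1 = 12 or 656/15
2. given y_C1 < 776/25: keep 12

12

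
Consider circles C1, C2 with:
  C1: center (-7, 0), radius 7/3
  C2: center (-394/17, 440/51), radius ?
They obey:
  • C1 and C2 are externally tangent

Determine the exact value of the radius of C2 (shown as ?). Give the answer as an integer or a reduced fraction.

1. [ext C1·C2]  r_C2² + (14/3)r_C2 − 992/3 = 0  ⇒  r_C2 = 16 (r>0 drops 1)

16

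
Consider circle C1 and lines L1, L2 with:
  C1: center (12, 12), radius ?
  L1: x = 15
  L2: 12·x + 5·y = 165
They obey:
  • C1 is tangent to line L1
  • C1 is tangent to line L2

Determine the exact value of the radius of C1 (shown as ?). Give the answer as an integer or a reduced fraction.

3

1. [C1‖L1]  r_C1² − 9 = 0  ⇒  r_C1 = 3 (r>0 drops 1)
2. [C1‖L2]  r_C1² − 9 = 0  ⇒  r_C1 = 3 (r>0 drops 1)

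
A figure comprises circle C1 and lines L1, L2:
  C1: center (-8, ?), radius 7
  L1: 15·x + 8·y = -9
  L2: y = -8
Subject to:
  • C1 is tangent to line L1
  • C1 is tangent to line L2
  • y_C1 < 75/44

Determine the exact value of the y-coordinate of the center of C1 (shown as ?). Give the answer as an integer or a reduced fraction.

-1

1. [C1‖L1]  y_C1² − (111/4)y_C1 − 115/4 = 0  ⇒  y_C1 = -1 or 115/4
2. [C1‖L2]  y_C1² + 16y_C1 + 15 = 0  ⇒  y_C1 = -15 or -1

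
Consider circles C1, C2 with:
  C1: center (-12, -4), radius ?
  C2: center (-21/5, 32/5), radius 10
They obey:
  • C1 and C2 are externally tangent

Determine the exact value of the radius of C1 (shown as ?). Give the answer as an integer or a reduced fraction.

1. [ext C1·C2]  r_C1² + 20r_C1 − 69 = 0  ⇒  r_C1 = 3 (r>0 drops 1)

3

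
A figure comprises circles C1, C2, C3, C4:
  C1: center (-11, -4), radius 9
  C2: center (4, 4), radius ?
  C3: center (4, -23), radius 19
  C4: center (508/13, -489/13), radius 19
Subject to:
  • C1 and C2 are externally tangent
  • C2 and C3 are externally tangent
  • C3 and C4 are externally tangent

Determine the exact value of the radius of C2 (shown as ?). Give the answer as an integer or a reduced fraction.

8

1. [ext C1·C2]  r_C2² + 18r_C2 − 208 = 0  ⇒  r_C2 = 8 (r>0 drops 1)
2. [ext C2·C3]  r_C2² + 38r_C2 − 368 = 0  ⇒  r_C2 = 8 (r>0 drops 1)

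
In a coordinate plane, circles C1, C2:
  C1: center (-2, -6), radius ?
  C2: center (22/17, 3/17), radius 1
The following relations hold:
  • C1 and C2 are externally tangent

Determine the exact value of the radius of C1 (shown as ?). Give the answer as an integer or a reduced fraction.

1. [ext C1·C2]  r_C1² + 2r_C1 − 48 = 0  ⇒  r_C1 = 6 (r>0 drops 1)

6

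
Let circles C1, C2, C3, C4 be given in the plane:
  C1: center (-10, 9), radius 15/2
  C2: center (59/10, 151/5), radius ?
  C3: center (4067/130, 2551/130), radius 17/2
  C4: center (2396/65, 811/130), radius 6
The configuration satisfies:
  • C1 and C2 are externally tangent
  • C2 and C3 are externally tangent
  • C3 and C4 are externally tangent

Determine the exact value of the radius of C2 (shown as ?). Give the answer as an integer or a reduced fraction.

1. [ext C1·C2]  r_C2² + 15r_C2 − 646 = 0  ⇒  r_C2 = 19 (r>0 drops 1)
2. [ext C2·C3]  r_C2² + 17r_C2 − 684 = 0  ⇒  r_C2 = 19 (r>0 drops 1)

19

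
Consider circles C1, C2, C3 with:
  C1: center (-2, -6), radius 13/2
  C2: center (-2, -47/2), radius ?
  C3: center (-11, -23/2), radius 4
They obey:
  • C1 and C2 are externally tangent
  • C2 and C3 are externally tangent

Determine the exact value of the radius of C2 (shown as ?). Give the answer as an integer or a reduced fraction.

1. [ext C1·C2]  r_C2² + 13r_C2 − 264 = 0  ⇒  r_C2 = 11 (r>0 drops 1)
2. [ext C2·C3]  r_C2² + 8r_C2 − 209 = 0  ⇒  r_C2 = 11 (r>0 drops 1)

11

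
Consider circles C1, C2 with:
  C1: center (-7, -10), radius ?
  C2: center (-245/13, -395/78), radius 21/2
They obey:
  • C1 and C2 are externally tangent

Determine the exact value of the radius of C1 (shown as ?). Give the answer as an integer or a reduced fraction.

1. [ext C1·C2]  r_C1² + 21r_C1 − 490/9 = 0  ⇒  r_C1 = 7/3 (r>0 drops 1)

7/3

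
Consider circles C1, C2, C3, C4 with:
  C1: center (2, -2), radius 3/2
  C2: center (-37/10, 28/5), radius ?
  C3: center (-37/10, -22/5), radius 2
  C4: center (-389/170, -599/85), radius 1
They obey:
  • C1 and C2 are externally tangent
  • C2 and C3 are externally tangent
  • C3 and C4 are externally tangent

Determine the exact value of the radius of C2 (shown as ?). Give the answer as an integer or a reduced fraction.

1. [ext C1·C2]  r_C2² + 3r_C2 − 88 = 0  ⇒  r_C2 = 8 (r>0 drops 1)
2. [ext C2·C3]  r_C2² + 4r_C2 − 96 = 0  ⇒  r_C2 = 8 (r>0 drops 1)

8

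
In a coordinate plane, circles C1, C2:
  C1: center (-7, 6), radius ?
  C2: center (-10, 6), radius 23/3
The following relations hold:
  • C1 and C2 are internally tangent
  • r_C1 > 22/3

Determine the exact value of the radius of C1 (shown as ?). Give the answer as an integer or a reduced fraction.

1. [int C1,C2]  r_C1² − (46/3)r_C1 + 448/9 = 0  ⇒  r_C1 = 14/3 or 32/3
2. given r_C1 > 22/3: keep 32/3

32/3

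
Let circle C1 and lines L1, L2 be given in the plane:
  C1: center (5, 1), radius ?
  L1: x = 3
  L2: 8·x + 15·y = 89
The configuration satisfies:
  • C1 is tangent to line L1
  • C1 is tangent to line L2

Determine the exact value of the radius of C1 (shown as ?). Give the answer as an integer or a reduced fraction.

1. [C1‖L1]  r_C1² − 4 = 0  ⇒  r_C1 = 2 (r>0 drops 1)
2. [C1‖L2]  r_C1² − 4 = 0  ⇒  r_C1 = 2 (r>0 drops 1)

2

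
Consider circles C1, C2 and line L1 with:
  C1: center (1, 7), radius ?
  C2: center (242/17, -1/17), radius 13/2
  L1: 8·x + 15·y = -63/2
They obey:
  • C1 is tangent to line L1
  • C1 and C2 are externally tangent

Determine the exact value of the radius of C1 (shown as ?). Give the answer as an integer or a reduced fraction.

1. [C1‖L1]  r_C1² − 289/4 = 0  ⇒  r_C1 = 17/2 (r>0 drops 1)
2. [ext C1·C2]  r_C1² + 13r_C1 − 731/4 = 0  ⇒  r_C1 = 17/2 (r>0 drops 1)

17/2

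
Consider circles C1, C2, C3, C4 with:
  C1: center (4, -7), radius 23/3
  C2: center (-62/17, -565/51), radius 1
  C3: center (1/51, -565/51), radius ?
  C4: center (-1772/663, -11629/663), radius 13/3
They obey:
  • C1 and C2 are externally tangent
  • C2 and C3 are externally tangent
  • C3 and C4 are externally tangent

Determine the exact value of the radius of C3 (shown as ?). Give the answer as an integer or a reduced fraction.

8/3

1. [ext C2·C3]  r_C3² + 2r_C3 − 112/9 = 0  ⇒  r_C3 = 8/3 (r>0 drops 1)
2. [ext C3·C4]  r_C3² + (26/3)r_C3 − 272/9 = 0  ⇒  r_C3 = 8/3 (r>0 drops 1)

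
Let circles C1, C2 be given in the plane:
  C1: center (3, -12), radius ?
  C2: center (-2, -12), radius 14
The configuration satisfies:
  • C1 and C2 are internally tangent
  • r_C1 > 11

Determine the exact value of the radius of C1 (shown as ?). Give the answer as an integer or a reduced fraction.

1. [int C1,C2]  r_C1² − 28r_C1 + 171 = 0  ⇒  r_C1 = 9 or 19
2. given r_C1 > 11: keep 19

19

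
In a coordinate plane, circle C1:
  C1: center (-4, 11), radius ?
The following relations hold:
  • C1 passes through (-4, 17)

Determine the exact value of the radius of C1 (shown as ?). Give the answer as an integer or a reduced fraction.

1. [C1∋P]  r_C1² − 36 = 0  ⇒  r_C1 = 6 (r>0 drops 1)

6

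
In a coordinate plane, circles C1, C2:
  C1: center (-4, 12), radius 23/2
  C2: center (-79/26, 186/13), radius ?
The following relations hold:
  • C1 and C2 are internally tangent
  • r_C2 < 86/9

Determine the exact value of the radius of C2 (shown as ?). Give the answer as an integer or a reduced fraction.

9

1. [int C1,C2]  r_C2² − 23r_C2 + 126 = 0  ⇒  r_C2 = 9 or 14
2. given r_C2 < 86/9: keep 9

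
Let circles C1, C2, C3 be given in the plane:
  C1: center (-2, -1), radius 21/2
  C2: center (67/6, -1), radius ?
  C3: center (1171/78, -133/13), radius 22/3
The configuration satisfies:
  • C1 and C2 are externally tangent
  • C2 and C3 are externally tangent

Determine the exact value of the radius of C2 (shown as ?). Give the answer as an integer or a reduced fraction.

1. [ext C1·C2]  r_C2² + 21r_C2 − 568/9 = 0  ⇒  r_C2 = 8/3 (r>0 drops 1)
2. [ext C2·C3]  r_C2² + (44/3)r_C2 − 416/9 = 0  ⇒  r_C2 = 8/3 (r>0 drops 1)

8/3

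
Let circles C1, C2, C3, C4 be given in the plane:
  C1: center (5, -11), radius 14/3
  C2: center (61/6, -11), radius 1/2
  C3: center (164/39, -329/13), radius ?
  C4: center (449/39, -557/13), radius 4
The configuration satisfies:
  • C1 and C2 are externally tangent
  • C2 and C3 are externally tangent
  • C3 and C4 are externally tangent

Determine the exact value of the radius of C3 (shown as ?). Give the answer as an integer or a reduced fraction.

1. [ext C2·C3]  r_C3² + 1r_C3 − 240 = 0  ⇒  r_C3 = 15 (r>0 drops 1)
2. [ext C3·C4]  r_C3² + 8r_C3 − 345 = 0  ⇒  r_C3 = 15 (r>0 drops 1)

15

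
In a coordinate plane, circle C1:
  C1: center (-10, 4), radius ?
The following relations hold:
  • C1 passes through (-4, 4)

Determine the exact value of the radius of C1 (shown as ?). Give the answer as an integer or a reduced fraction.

1. [C1∋P]  r_C1² − 36 = 0  ⇒  r_C1 = 6 (r>0 drops 1)

6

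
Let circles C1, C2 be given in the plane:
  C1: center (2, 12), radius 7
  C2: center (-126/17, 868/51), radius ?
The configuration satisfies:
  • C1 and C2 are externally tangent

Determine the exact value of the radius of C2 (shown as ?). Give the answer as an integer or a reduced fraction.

1. [ext C1·C2]  r_C2² + 14r_C2 − 583/9 = 0  ⇒  r_C2 = 11/3 (r>0 drops 1)

11/3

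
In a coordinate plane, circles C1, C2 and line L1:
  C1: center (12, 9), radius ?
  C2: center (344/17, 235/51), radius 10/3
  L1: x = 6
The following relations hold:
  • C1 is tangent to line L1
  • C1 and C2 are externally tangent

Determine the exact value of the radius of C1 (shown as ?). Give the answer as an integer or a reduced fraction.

1. [C1‖L1]  r_C1² − 36 = 0  ⇒  r_C1 = 6 (r>0 drops 1)
2. [ext C1·C2]  r_C1² + (20/3)r_C1 − 76 = 0  ⇒  r_C1 = 6 (r>0 drops 1)

6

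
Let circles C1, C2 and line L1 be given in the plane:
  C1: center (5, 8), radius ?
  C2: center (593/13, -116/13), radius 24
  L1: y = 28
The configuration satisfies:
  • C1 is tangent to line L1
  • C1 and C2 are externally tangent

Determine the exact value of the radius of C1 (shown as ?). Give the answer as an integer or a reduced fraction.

1. [C1‖L1]  r_C1² − 400 = 0  ⇒  r_C1 = 20 (r>0 drops 1)
2. [ext C1·C2]  r_C1² + 48r_C1 − 1360 = 0  ⇒  r_C1 = 20 (r>0 drops 1)

20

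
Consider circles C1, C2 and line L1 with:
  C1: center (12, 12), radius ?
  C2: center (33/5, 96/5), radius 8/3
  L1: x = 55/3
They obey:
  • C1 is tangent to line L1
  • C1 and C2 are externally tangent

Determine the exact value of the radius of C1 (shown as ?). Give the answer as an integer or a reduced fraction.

1. [C1‖L1]  r_C1² − 361/9 = 0  ⇒  r_C1 = 19/3 (r>0 drops 1)
2. [ext C1·C2]  r_C1² + (16/3)r_C1 − 665/9 = 0  ⇒  r_C1 = 19/3 (r>0 drops 1)

19/3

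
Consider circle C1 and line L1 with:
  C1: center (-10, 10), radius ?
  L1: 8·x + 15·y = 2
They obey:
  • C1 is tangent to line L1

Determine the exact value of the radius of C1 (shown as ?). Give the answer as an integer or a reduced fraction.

1. [C1‖L1]  r_C1² − 16 = 0  ⇒  r_C1 = 4 (r>0 drops 1)

4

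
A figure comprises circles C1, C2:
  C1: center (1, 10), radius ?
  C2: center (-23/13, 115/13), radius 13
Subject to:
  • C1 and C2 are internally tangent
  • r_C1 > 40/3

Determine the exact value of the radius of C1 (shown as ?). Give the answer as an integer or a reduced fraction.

16

1. [int C1,C2]  r_C1² − 26r_C1 + 160 = 0  ⇒  r_C1 = 10 or 16
2. given r_C1 > 40/3: keep 16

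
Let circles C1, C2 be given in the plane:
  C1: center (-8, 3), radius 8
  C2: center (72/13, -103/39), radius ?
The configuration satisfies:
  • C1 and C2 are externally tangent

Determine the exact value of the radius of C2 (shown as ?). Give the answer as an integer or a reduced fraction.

1. [ext C1·C2]  r_C2² + 16r_C2 − 1360/9 = 0  ⇒  r_C2 = 20/3 (r>0 drops 1)

20/3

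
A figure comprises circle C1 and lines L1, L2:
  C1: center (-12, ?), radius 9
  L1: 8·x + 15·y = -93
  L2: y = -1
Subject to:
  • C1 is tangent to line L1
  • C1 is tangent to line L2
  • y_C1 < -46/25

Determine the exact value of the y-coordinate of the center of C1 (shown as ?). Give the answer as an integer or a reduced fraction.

1. [C1‖L1]  y_C1² − (2/5)y_C1 − 104 = 0  ⇒  y_C1 = -10 or 52/5
2. [C1‖L2]  y_C1² + 2y_C1 − 80 = 0  ⇒  y_C1 = -10 or 8

-10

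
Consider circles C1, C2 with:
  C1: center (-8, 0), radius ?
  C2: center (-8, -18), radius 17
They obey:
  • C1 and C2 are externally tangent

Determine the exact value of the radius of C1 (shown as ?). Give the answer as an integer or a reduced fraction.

1. [ext C1·C2]  r_C1² + 34r_C1 − 35 = 0  ⇒  r_C1 = 1 (r>0 drops 1)

1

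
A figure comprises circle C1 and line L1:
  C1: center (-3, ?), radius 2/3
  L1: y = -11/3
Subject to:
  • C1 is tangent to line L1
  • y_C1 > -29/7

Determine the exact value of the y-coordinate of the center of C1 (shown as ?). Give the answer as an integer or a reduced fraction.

1. [C1‖L1]  y_C1² + (22/3)y_C1 + 13 = 0  ⇒  y_C1 = -13/3 or -3
2. given y_C1 > -29/7: keep -3

-3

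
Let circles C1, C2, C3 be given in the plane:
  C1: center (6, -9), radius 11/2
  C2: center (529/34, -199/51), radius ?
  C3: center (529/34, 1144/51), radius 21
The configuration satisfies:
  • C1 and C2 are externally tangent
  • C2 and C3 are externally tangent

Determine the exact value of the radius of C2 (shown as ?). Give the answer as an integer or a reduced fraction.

16/3

1. [ext C1·C2]  r_C2² + 11r_C2 − 784/9 = 0  ⇒  r_C2 = 16/3 (r>0 drops 1)
2. [ext C2·C3]  r_C2² + 42r_C2 − 2272/9 = 0  ⇒  r_C2 = 16/3 (r>0 drops 1)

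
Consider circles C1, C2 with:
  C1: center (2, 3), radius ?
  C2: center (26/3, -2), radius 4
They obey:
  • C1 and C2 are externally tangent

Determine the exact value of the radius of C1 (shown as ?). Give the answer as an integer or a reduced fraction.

13/3

1. [ext C1·C2]  r_C1² + 8r_C1 − 481/9 = 0  ⇒  r_C1 = 13/3 (r>0 drops 1)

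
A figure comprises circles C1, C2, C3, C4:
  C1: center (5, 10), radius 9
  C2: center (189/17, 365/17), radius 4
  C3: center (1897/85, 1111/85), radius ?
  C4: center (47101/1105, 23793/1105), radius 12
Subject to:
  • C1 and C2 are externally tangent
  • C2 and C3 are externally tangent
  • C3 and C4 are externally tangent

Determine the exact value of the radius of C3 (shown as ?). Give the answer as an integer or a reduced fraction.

10

1. [ext C2·C3]  r_C3² + 8r_C3 − 180 = 0  ⇒  r_C3 = 10 (r>0 drops 1)
2. [ext C3·C4]  r_C3² + 24r_C3 − 340 = 0  ⇒  r_C3 = 10 (r>0 drops 1)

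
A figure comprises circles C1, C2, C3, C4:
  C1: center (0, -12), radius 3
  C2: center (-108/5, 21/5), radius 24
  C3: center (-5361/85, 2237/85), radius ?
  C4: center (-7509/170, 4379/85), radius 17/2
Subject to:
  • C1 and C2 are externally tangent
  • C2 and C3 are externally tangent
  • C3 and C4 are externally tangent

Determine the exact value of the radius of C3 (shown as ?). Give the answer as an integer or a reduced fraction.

23

1. [ext C2·C3]  r_C3² + 48r_C3 − 1633 = 0  ⇒  r_C3 = 23 (r>0 drops 1)
2. [ext C3·C4]  r_C3² + 17r_C3 − 920 = 0  ⇒  r_C3 = 23 (r>0 drops 1)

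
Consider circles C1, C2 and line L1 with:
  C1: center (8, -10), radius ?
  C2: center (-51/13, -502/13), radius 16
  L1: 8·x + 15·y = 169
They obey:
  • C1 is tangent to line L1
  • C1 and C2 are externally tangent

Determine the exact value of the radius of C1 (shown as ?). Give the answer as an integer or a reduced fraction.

1. [C1‖L1]  r_C1² − 225 = 0  ⇒  r_C1 = 15 (r>0 drops 1)
2. [ext C1·C2]  r_C1² + 32r_C1 − 705 = 0  ⇒  r_C1 = 15 (r>0 drops 1)

15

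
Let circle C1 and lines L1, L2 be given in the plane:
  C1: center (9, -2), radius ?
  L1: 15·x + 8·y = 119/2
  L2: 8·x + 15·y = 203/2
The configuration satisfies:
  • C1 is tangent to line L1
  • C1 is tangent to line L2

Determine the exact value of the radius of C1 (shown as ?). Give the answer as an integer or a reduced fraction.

7/2

1. [C1‖L1]  r_C1² − 49/4 = 0  ⇒  r_C1 = 7/2 (r>0 drops 1)
2. [C1‖L2]  r_C1² − 49/4 = 0  ⇒  r_C1 = 7/2 (r>0 drops 1)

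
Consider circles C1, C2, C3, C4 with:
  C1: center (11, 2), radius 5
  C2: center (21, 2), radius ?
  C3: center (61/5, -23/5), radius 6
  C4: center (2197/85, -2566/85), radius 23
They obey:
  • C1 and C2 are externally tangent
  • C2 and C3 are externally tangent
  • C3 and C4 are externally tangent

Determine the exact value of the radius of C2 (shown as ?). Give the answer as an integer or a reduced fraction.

1. [ext C1·C2]  r_C2² + 10r_C2 − 75 = 0  ⇒  r_C2 = 5 (r>0 drops 1)
2. [ext C2·C3]  r_C2² + 12r_C2 − 85 = 0  ⇒  r_C2 = 5 (r>0 drops 1)

5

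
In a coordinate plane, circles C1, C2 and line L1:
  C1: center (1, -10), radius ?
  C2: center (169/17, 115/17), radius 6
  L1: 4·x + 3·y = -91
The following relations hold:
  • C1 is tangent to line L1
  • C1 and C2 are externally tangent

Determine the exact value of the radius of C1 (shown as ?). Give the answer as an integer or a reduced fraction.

1. [C1‖L1]  r_C1² − 169 = 0  ⇒  r_C1 = 13 (r>0 drops 1)
2. [ext C1·C2]  r_C1² + 12r_C1 − 325 = 0  ⇒  r_C1 = 13 (r>0 drops 1)

13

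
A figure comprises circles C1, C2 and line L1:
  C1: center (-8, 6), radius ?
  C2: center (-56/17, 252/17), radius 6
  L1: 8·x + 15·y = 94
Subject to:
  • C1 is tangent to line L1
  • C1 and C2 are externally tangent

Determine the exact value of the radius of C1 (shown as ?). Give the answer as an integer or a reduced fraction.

1. [C1‖L1]  r_C1² − 16 = 0  ⇒  r_C1 = 4 (r>0 drops 1)
2. [ext C1·C2]  r_C1² + 12r_C1 − 64 = 0  ⇒  r_C1 = 4 (r>0 drops 1)

4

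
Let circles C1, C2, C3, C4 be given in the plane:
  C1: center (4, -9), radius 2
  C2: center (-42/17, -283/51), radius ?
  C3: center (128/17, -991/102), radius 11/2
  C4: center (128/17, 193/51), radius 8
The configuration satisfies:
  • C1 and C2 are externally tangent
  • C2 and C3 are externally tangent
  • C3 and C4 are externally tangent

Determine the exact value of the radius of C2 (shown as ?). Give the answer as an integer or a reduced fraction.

1. [ext C1·C2]  r_C2² + 4r_C2 − 448/9 = 0  ⇒  r_C2 = 16/3 (r>0 drops 1)
2. [ext C2·C3]  r_C2² + 11r_C2 − 784/9 = 0  ⇒  r_C2 = 16/3 (r>0 drops 1)

16/3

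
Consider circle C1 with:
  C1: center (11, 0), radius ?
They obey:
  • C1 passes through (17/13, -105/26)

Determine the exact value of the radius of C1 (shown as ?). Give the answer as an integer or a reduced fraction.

1. [C1∋P]  r_C1² − 441/4 = 0  ⇒  r_C1 = 21/2 (r>0 drops 1)

21/2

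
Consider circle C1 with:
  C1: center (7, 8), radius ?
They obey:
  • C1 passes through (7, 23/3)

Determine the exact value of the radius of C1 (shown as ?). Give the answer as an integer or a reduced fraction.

1/3

1. [C1∋P]  r_C1² − 1/9 = 0  ⇒  r_C1 = 1/3 (r>0 drops 1)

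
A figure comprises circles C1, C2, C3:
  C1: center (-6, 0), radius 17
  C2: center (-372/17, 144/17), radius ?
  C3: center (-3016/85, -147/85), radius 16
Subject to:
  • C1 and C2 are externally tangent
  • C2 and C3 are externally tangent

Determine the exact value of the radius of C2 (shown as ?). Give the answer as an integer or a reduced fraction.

1. [ext C1·C2]  r_C2² + 34r_C2 − 35 = 0  ⇒  r_C2 = 1 (r>0 drops 1)
2. [ext C2·C3]  r_C2² + 32r_C2 − 33 = 0  ⇒  r_C2 = 1 (r>0 drops 1)

1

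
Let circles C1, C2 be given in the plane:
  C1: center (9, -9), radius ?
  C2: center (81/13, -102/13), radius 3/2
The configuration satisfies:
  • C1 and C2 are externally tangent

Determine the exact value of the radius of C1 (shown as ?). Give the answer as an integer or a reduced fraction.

1. [ext C1·C2]  r_C1² + 3r_C1 − 27/4 = 0  ⇒  r_C1 = 3/2 (r>0 drops 1)

3/2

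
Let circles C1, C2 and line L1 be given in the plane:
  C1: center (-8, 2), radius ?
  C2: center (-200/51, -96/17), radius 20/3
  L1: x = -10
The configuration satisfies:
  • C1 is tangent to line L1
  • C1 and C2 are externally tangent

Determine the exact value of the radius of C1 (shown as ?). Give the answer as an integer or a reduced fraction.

1. [C1‖L1]  r_C1² − 4 = 0  ⇒  r_C1 = 2 (r>0 drops 1)
2. [ext C1·C2]  r_C1² + (40/3)r_C1 − 92/3 = 0  ⇒  r_C1 = 2 (r>0 drops 1)

2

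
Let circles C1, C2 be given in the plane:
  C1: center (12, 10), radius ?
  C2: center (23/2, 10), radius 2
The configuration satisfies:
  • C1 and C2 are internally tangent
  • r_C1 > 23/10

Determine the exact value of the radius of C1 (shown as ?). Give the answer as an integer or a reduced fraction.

1. [int C1,C2]  r_C1² − 4r_C1 + 15/4 = 0  ⇒  r_C1 = 3/2 or 5/2
2. given r_C1 > 23/10: keep 5/2

5/2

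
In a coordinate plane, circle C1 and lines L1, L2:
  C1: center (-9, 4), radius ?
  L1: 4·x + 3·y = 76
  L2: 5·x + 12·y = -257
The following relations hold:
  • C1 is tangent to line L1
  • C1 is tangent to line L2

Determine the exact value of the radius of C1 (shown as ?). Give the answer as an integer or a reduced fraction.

20

1. [C1‖L1]  r_C1² − 400 = 0  ⇒  r_C1 = 20 (r>0 drops 1)
2. [C1‖L2]  r_C1² − 400 = 0  ⇒  r_C1 = 20 (r>0 drops 1)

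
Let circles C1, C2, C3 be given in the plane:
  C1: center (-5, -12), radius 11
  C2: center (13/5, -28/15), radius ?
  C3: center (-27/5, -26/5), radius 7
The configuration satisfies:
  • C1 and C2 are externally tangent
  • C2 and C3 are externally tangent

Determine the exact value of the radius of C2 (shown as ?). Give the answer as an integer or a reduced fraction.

1. [ext C1·C2]  r_C2² + 22r_C2 − 355/9 = 0  ⇒  r_C2 = 5/3 (r>0 drops 1)
2. [ext C2·C3]  r_C2² + 14r_C2 − 235/9 = 0  ⇒  r_C2 = 5/3 (r>0 drops 1)

5/3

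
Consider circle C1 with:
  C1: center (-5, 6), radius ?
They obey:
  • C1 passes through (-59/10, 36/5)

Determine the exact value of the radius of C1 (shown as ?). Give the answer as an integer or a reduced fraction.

1. [C1∋P]  r_C1² − 9/4 = 0  ⇒  r_C1 = 3/2 (r>0 drops 1)

3/2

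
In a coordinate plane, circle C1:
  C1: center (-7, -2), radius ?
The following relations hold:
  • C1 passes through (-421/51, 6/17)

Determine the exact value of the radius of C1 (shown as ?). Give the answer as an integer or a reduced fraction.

8/3

1. [C1∋P]  r_C1² − 64/9 = 0  ⇒  r_C1 = 8/3 (r>0 drops 1)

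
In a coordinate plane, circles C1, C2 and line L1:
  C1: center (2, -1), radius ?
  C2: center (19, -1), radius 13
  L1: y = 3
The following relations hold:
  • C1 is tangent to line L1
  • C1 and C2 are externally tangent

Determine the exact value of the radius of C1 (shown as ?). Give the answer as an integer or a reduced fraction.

1. [C1‖L1]  r_C1² − 16 = 0  ⇒  r_C1 = 4 (r>0 drops 1)
2. [ext C1·C2]  r_C1² + 26r_C1 − 120 = 0  ⇒  r_C1 = 4 (r>0 drops 1)

4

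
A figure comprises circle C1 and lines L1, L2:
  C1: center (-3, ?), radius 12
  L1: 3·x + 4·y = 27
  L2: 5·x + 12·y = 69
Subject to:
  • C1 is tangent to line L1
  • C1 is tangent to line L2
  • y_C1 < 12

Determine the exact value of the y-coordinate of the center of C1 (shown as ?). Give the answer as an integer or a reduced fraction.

-6

1. [C1‖L1]  y_C1² − 18y_C1 − 144 = 0  ⇒  y_C1 = -6 or 24
2. [C1‖L2]  y_C1² − 14y_C1 − 120 = 0  ⇒  y_C1 = -6 or 20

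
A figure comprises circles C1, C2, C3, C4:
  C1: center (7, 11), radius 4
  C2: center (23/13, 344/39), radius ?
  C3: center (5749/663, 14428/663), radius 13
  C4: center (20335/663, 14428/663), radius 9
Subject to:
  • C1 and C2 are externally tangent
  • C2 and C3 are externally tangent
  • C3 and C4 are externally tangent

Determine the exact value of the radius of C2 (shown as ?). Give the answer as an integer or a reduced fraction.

1. [ext C1·C2]  r_C2² + 8r_C2 − 145/9 = 0  ⇒  r_C2 = 5/3 (r>0 drops 1)
2. [ext C2·C3]  r_C2² + 26r_C2 − 415/9 = 0  ⇒  r_C2 = 5/3 (r>0 drops 1)

5/3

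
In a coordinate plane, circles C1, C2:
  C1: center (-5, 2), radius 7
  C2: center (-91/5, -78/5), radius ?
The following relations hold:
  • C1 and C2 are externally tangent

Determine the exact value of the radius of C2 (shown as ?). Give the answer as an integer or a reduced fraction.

15

1. [ext C1·C2]  r_C2² + 14r_C2 − 435 = 0  ⇒  r_C2 = 15 (r>0 drops 1)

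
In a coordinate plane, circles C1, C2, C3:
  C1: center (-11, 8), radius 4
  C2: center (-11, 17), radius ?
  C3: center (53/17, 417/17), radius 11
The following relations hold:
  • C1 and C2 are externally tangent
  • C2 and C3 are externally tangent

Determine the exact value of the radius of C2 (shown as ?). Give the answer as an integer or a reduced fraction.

1. [ext C1·C2]  r_C2² + 8r_C2 − 65 = 0  ⇒  r_C2 = 5 (r>0 drops 1)
2. [ext C2·C3]  r_C2² + 22r_C2 − 135 = 0  ⇒  r_C2 = 5 (r>0 drops 1)

5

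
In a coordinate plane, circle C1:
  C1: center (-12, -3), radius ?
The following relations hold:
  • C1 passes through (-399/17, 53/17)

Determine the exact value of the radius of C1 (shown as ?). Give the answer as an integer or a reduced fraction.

13

1. [C1∋P]  r_C1² − 169 = 0  ⇒  r_C1 = 13 (r>0 drops 1)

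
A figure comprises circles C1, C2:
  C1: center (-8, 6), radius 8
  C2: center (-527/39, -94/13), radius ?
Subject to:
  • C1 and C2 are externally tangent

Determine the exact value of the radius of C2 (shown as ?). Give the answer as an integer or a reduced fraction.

1. [ext C1·C2]  r_C2² + 16r_C2 − 1273/9 = 0  ⇒  r_C2 = 19/3 (r>0 drops 1)

19/3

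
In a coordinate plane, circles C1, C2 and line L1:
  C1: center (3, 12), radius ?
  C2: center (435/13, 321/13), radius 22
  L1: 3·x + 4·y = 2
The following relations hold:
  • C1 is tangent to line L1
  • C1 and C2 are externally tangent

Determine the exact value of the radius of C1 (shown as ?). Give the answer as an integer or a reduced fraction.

11

1. [C1‖L1]  r_C1² − 121 = 0  ⇒  r_C1 = 11 (r>0 drops 1)
2. [ext C1·C2]  r_C1² + 44r_C1 − 605 = 0  ⇒  r_C1 = 11 (r>0 drops 1)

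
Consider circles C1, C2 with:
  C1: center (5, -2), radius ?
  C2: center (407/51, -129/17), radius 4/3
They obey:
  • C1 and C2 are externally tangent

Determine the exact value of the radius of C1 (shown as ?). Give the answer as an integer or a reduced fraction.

1. [ext C1·C2]  r_C1² + (8/3)r_C1 − 115/3 = 0  ⇒  r_C1 = 5 (r>0 drops 1)

5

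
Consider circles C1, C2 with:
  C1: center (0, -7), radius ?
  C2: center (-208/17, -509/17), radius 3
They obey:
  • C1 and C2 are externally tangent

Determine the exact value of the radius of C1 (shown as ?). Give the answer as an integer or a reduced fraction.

1. [ext C1·C2]  r_C1² + 6r_C1 − 667 = 0  ⇒  r_C1 = 23 (r>0 drops 1)

23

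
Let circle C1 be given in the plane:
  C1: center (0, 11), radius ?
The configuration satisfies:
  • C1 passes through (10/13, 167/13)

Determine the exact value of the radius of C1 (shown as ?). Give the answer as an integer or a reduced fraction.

1. [C1∋P]  r_C1² − 4 = 0  ⇒  r_C1 = 2 (r>0 drops 1)

2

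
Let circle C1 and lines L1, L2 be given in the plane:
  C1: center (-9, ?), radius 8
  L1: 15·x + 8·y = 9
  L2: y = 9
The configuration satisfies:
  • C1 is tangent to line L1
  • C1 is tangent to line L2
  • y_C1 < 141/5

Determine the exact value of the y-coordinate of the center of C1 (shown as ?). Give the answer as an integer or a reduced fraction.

1. [C1‖L1]  y_C1² − 36y_C1 + 35 = 0  ⇒  y_C1 = 1 or 35
2. [C1‖L2]  y_C1² − 18y_C1 + 17 = 0  ⇒  y_C1 = 1 or 17

1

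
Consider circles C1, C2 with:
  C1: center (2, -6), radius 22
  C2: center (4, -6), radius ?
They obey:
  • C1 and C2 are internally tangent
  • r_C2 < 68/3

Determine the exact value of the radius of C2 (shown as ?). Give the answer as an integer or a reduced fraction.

1. [int C1,C2]  r_C2² − 44r_C2 + 480 = 0  ⇒  r_C2 = 20 or 24
2. given r_C2 < 68/3: keep 20

20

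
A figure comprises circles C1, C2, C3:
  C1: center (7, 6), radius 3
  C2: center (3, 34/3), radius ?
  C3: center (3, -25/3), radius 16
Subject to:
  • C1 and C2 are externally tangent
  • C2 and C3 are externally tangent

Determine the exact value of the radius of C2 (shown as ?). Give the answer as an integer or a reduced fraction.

1. [ext C1·C2]  r_C2² + 6r_C2 − 319/9 = 0  ⇒  r_C2 = 11/3 (r>0 drops 1)
2. [ext C2·C3]  r_C2² + 32r_C2 − 1177/9 = 0  ⇒  r_C2 = 11/3 (r>0 drops 1)

11/3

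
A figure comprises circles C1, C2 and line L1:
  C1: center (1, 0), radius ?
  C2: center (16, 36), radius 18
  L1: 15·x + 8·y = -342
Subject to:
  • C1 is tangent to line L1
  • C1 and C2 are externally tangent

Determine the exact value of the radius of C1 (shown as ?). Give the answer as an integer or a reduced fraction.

1. [C1‖L1]  r_C1² − 441 = 0  ⇒  r_C1 = 21 (r>0 drops 1)
2. [ext C1·C2]  r_C1² + 36r_C1 − 1197 = 0  ⇒  r_C1 = 21 (r>0 drops 1)

21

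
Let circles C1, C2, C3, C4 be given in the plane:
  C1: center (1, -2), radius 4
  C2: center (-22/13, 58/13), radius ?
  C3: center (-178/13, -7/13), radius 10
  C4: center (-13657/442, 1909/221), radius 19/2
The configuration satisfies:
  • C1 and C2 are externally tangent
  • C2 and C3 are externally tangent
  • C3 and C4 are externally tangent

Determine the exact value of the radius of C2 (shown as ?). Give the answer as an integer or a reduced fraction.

1. [ext C1·C2]  r_C2² + 8r_C2 − 33 = 0  ⇒  r_C2 = 3 (r>0 drops 1)
2. [ext C2·C3]  r_C2² + 20r_C2 − 69 = 0  ⇒  r_C2 = 3 (r>0 drops 1)

3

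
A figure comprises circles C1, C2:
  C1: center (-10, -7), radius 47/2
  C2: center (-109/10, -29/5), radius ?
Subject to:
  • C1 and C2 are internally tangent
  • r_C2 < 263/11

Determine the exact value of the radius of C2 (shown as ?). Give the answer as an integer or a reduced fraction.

1. [int C1,C2]  r_C2² − 47r_C2 + 550 = 0  ⇒  r_C2 = 22 or 25
2. given r_C2 < 263/11: keep 22

22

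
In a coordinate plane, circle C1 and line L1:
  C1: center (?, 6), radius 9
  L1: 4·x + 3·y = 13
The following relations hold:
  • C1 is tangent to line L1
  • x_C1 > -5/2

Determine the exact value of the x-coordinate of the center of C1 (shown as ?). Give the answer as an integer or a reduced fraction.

1. [C1‖L1]  x_C1² + (5/2)x_C1 − 125 = 0  ⇒  x_C1 = -25/2 or 10
2. given x_C1 > -5/2: keep 10

10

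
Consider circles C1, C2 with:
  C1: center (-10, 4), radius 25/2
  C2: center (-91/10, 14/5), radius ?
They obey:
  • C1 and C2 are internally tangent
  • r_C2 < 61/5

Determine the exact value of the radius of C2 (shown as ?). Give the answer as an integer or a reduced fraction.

11

1. [int C1,C2]  r_C2² − 25r_C2 + 154 = 0  ⇒  r_C2 = 11 or 14
2. given r_C2 < 61/5: keep 11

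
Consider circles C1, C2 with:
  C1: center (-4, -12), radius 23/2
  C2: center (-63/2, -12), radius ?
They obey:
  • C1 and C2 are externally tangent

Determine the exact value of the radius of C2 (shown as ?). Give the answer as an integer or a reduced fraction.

1. [ext C1·C2]  r_C2² + 23r_C2 − 624 = 0  ⇒  r_C2 = 16 (r>0 drops 1)

16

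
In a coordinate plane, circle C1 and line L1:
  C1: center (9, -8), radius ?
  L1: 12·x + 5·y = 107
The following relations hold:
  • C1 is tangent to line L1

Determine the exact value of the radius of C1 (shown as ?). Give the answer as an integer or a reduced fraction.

3

1. [C1‖L1]  r_C1² − 9 = 0  ⇒  r_C1 = 3 (r>0 drops 1)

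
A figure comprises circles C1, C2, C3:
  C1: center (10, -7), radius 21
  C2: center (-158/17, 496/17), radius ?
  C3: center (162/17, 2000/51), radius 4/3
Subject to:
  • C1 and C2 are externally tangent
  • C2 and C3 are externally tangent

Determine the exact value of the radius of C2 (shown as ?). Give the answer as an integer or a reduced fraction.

1. [ext C1·C2]  r_C2² + 42r_C2 − 1240 = 0  ⇒  r_C2 = 20 (r>0 drops 1)
2. [ext C2·C3]  r_C2² + (8/3)r_C2 − 1360/3 = 0  ⇒  r_C2 = 20 (r>0 drops 1)

20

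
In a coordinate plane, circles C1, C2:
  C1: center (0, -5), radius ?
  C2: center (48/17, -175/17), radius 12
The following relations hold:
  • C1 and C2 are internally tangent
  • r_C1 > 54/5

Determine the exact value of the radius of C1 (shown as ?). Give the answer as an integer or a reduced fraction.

1. [int C1,C2]  r_C1² − 24r_C1 + 108 = 0  ⇒  r_C1 = 6 or 18
2. given r_C1 > 54/5: keep 18

18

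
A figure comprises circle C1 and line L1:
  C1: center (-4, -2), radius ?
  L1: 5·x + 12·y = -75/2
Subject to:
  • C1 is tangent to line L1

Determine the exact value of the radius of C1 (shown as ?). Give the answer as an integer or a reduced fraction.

1/2

1. [C1‖L1]  r_C1² − 1/4 = 0  ⇒  r_C1 = 1/2 (r>0 drops 1)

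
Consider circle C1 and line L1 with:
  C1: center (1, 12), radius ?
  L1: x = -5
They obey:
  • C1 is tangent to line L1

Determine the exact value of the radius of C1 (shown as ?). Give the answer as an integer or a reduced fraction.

6

1. [C1‖L1]  r_C1² − 36 = 0  ⇒  r_C1 = 6 (r>0 drops 1)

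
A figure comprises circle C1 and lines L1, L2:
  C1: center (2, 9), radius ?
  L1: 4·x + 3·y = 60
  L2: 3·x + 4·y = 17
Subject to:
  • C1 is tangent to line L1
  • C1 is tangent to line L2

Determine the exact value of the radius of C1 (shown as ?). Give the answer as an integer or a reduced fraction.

5

1. [C1‖L1]  r_C1² − 25 = 0  ⇒  r_C1 = 5 (r>0 drops 1)
2. [C1‖L2]  r_C1² − 25 = 0  ⇒  r_C1 = 5 (r>0 drops 1)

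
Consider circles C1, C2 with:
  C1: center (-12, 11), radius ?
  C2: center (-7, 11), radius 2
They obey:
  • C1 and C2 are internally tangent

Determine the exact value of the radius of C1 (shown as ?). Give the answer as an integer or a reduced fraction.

7

1. [int C1,C2]  r_C1² − 4r_C1 − 21 = 0  ⇒  r_C1 = 7 (r>0 drops 1)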